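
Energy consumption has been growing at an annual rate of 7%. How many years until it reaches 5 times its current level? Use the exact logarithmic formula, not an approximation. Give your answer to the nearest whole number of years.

t = ln(5) / ln(1 + 0.07) = 1.6094 / 0.067659 ≈ 23.79.
≈ 24 years.

24 years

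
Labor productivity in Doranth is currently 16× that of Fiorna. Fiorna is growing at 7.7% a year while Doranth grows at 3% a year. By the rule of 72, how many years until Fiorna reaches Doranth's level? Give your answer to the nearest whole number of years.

approximately 61 years

The growth-rate gap is 7.7% − 3% = 4.7 percentage points.
So the ratio between them halves every 72/4.7 ≈ 15.32 years.
A 16× gap closes after 4 halvings: 4 × 15.32 ≈ 61 years.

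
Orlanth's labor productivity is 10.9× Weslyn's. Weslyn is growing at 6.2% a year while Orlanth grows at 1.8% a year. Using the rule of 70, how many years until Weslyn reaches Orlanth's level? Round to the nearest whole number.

around 55 years

Weslyn gains on Orlanth at 6.2% − 1.8% = 4.4 points a year.
At that relative rate the gap halves every 70/4.4 ≈ 15.91 years.
A 10.9× gap takes log₂(10.9) ≈ 3.45 halvings to close: 3.45 × 15.91 ≈ 55 years.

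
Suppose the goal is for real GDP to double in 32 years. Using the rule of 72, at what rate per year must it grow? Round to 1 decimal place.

72 / 32 ≈ 2.25, so about 2.3% per year.

2.3%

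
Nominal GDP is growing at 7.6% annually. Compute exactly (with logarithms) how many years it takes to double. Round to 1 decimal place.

t = ln(2) / ln(1 + 0.076) = 0.6931 / 0.073250 ≈ 9.46.

9.5 years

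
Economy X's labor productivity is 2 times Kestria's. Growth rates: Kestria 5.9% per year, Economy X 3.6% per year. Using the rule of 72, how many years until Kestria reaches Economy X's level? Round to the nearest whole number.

31 years

What matters is the difference: 2.3 pp.
Rule of 72 on the gap: the ratio halves every 72/2.3 ≈ 31.30 years.
A 2 times gap closes after 1 halving: 1 × 31.30 ≈ 31 years.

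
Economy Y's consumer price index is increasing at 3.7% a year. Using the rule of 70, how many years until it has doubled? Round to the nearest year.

about 19 years

Doubling time ≈ 70 / 3.7 = 18.92 years.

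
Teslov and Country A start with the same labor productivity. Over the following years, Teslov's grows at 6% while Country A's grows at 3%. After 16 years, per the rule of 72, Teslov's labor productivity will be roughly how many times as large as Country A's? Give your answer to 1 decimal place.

Rate gap = 6% − 3% = 3 points.
The ratio doubles every 72/3 ≈ 24.00 years.
16/24.00 ≈ 0.67 doublings → ratio ≈ 2^0.67 ≈ 1.6.

1.6 times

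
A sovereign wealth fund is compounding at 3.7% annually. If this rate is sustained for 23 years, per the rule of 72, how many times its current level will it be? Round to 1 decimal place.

about 2.3 times

Doubles every ≈ 19.46 years (72/3.7).
23 years is 1.18 doublings; 2^1.18 ≈ 2.3×.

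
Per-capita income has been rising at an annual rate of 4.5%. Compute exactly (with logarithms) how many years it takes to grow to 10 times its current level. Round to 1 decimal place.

t = ln(10) / ln(1 + 0.045) = 2.3026 / 0.044017 ≈ 52.31.

52.3 years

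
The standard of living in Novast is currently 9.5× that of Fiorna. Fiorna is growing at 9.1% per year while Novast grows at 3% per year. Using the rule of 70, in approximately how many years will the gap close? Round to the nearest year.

about 37 years

The growth-rate gap is 9.1% − 3% = 6.1 percentage points.
So the ratio between them halves every 70/6.1 ≈ 11.48 years.
A 9.5× gap takes log₂(9.5) ≈ 3.25 halvings to close: 3.25 × 11.48 ≈ 37 years.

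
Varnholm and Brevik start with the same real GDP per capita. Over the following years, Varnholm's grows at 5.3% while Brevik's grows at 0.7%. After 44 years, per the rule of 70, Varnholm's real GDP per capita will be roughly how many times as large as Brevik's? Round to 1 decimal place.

Only the 4.6-point difference matters.
70/4.6 ≈ 15.22 years per doubling of the ratio; 44 years gives 2.89 doublings, so ≈ 7.4×.

approximately 7.4 times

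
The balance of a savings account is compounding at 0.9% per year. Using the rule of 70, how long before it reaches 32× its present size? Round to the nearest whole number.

One doubling takes 70/0.9 = 77.78 years.
32 = 2^5, so 5 doublings → 389 years.

roughly 389 years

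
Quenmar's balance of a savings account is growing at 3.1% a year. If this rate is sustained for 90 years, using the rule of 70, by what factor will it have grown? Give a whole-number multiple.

At 3.1% one doubling takes ≈ 22.58 years; 90 years is 4 of them, so ×16.

around 16 times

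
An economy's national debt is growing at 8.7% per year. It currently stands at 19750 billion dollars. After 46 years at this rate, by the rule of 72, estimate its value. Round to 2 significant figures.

It doubles every 72/8.7 ≈ 8.28 years, so 46 years is 5.56 doublings.
2^5.56 ≈ 47.18; 19750 × 47.18 ≈ 930000 billion dollars.

about 930000 billion dollars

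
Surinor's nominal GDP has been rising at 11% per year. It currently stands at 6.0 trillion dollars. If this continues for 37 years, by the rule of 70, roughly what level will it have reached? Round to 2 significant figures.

It doubles every 70/11 ≈ 6.36 years, so 37 years is 5.82 doublings.
2^5.82 ≈ 56.49; 6.0 × 56.49 ≈ 340 trillion dollars.

340 trillion dollars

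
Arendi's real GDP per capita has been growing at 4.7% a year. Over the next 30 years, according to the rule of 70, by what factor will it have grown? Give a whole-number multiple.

70/4.7 ≈ 14.89 years per doubling.
30 years fits 2 doublings: 2^2 = 4.

4 times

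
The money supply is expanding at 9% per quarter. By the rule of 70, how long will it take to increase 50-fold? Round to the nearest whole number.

Doubling time ≈ 70/9 = 7.78 quarters.
50× is log₂ 50 ≈ 5.64 doublings, so ≈ 5.64 × 7.78 = 44 quarters.

roughly 44 quarters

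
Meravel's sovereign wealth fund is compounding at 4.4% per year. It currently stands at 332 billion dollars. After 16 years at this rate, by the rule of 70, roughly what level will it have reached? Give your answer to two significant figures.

670 billion dollars

Doubling time ≈ 70/4.4 = 15.91 years.
16 years is 16/15.91 ≈ 1.01 doublings, a factor of 2^1.01 ≈ 2.01.
332 × 2.01 ≈ 670 billion dollars.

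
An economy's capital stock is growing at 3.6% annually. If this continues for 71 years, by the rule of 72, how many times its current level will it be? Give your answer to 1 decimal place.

Doubling time ≈ 72/3.6 = 20.00 years.
71 years / 20.00 ≈ 3.55 doublings → factor 2^3.55 ≈ 11.7.

about 11.7 times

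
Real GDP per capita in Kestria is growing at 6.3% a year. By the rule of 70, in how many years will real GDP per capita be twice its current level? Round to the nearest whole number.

around 11 years

At 6.3%, doubling takes about 70/6.3 = 11.11 years.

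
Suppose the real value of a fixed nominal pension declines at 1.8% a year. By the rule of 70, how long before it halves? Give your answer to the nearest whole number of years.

roughly 39 years

The rule works in reverse for decay: 70/1.8 ≈ 38.89 years to halve.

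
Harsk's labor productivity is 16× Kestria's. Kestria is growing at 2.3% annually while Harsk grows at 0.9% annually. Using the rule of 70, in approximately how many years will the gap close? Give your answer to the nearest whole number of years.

≈ 200 years

The growth-rate gap is 2.3% − 0.9% = 1.4 percentage points.
So the ratio between them halves every 70/1.4 ≈ 50.00 years.
A 16× gap closes after 4 halvings: 4 × 50.00 ≈ 200 years.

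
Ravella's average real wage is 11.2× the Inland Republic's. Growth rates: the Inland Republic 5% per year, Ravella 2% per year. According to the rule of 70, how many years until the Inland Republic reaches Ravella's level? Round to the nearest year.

≈ 81 years

The growth-rate gap is 5% − 2% = 3 percentage points.
So the ratio between them halves every 70/3 ≈ 23.33 years.
An 11.2× gap takes log₂(11.2) ≈ 3.49 halvings to close: 3.49 × 23.33 ≈ 81 years.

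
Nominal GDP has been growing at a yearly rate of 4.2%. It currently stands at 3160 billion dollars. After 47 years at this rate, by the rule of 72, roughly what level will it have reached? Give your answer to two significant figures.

It doubles every 72/4.2 ≈ 17.14 years, so 47 years is 2.74 doublings.
2^2.74 ≈ 6.68; 3160 × 6.68 ≈ 21000 billion dollars.

21000 billion dollars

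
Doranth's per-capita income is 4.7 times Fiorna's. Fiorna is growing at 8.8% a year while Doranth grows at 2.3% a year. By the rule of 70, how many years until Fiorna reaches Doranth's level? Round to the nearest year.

about 24 years

The growth-rate gap is 8.8% − 2.3% = 6.5 percentage points.
So the ratio between them halves every 70/6.5 ≈ 10.77 years.
A 4.7 times gap takes log₂(4.7) ≈ 2.23 halvings to close: 2.23 × 10.77 ≈ 24 years.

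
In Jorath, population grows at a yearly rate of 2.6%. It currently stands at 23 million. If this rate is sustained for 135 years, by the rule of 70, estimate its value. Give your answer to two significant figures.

Doubling time ≈ 70/2.6 = 26.92 years.
135 years is 135/26.92 ≈ 5.01 doublings, a factor of 2^5.01 ≈ 32.22.
23 × 32.22 ≈ 740 million.

≈ 740 million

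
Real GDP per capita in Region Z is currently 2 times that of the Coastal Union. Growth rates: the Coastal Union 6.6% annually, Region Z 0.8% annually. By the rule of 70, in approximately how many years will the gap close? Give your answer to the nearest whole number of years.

the Coastal Union gains on Region Z at 6.6% − 0.8% = 5.8 points a year.
At that relative rate the gap halves every 70/5.8 ≈ 12.07 years.
A 2 times gap closes after 1 halving: 1 × 12.07 ≈ 12 years.

approximately 12 years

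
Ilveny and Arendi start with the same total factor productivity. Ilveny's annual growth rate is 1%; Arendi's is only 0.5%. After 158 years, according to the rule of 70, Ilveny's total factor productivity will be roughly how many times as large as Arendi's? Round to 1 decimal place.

≈ 2.2 times

Rate gap = 1% − 0.5% = 0.5 points.
The ratio doubles every 70/0.5 ≈ 140.00 years.
158/140.00 ≈ 1.13 doublings → ratio ≈ 2^1.13 ≈ 2.2.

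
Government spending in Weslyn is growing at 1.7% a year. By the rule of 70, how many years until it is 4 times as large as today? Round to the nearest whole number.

roughly 82 years

One doubling takes 70/1.7 = 41.18 years.
Getting to 4× needs 2 doublings: 2 × 41.18 ≈ 82 years.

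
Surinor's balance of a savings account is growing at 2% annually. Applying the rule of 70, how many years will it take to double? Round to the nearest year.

about 35 years

Doubling time ≈ 70 / 2 = 35.00 years.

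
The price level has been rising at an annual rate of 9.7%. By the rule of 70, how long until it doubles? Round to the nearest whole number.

At 9.7%, doubling takes about 70/9.7 = 7.22 years.

7 years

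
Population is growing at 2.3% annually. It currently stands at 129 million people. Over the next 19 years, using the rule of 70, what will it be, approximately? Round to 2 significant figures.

It doubles every 70/2.3 ≈ 30.43 years, so 19 years is 0.62 doublings.
2^0.62 ≈ 1.54; 129 × 1.54 ≈ 200 million people.

approximately 200 million people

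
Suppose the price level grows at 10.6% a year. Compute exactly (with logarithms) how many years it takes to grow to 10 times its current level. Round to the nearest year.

23 years

t = ln(10) / ln(1 + 0.106) = 2.3026 / 0.100750 ≈ 22.85.
≈ 23 years.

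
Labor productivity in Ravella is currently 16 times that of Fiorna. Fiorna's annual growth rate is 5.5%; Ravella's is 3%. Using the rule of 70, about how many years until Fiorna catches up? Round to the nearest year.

The growth-rate gap is 5.5% − 3% = 2.5 percentage points.
So the ratio between them halves every 70/2.5 ≈ 28.00 years.
A 16 times gap closes after 4 halvings: 4 × 28.00 ≈ 112 years.

approximately 112 years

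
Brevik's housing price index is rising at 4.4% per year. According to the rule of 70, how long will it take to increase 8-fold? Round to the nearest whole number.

One doubling takes 70/4.4 = 15.91 years.
Getting to 8× needs 3 doublings: 3 × 15.91 ≈ 48 years.

48 years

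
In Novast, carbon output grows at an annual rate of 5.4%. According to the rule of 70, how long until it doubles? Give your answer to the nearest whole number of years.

≈ 13 years

At 5.4%, doubling takes about 70/5.4 = 12.96 years.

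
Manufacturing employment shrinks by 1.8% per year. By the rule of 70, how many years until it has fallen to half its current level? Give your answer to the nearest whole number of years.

≈ 39 years

The rule works in reverse for decay: 70/1.8 ≈ 38.89 years to halve.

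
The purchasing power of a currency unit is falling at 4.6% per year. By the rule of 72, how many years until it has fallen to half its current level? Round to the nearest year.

roughly 16 years

Falling at 4.6%, it halves about every 72/4.6 = 15.65 years.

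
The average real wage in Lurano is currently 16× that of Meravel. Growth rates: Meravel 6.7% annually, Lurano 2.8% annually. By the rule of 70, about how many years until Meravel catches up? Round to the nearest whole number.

72 years

What matters is the difference: 3.9 pp.
Rule of 70 on the gap: the ratio halves every 70/3.9 ≈ 17.95 years.
A 16× gap closes after 4 halvings: 4 × 17.95 ≈ 72 years.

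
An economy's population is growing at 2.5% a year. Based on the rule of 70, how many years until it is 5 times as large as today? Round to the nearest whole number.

Doubling time ≈ 70/2.5 = 28.00 years.
Reaching 5× takes log₂(5) ≈ 2.32 doublings.
2.32 × 28.00 ≈ 65 years.

roughly 65 years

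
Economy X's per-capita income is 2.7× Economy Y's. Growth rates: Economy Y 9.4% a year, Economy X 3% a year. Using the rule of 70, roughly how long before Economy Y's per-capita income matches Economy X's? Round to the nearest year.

What matters is the difference: 6.4 pp.
Rule of 70 on the gap: the ratio halves every 70/6.4 ≈ 10.94 years.
A 2.7× gap takes log₂(2.7) ≈ 1.43 halvings to close: 1.43 × 10.94 ≈ 16 years.

≈ 16 years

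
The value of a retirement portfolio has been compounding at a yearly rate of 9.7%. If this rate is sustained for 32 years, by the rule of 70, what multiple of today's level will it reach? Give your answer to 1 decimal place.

roughly 21.6 times

Doubles every ≈ 7.22 years (70/9.7).
32 years is 4.43 doublings; 2^4.43 ≈ 21.6×.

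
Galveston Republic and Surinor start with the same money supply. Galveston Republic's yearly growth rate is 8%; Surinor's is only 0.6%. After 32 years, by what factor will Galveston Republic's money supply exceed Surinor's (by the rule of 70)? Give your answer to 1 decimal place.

Galveston Republic pulls ahead at 7.4 pp per year, so the ratio doubles every 70/7.4 ≈ 9.46 years.
In 32 years that's 3.38 doublings: 2^3.38 ≈ 10.4.

roughly 10.4 times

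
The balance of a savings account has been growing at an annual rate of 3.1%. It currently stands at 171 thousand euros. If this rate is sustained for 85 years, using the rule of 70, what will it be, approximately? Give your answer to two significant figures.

≈ 2300 thousand euros

Doubling time ≈ 70/3.1 = 22.58 years.
85 years is 85/22.58 ≈ 3.76 doublings, a factor of 2^3.76 ≈ 13.55.
171 × 13.55 ≈ 2300 thousand euros.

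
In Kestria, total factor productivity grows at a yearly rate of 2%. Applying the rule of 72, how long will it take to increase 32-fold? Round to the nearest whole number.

At 2% it doubles every 72/2 ≈ 36.00 years.
32× is 5 doublings, so 5 × 36.00 ≈ 180 years.

around 180 years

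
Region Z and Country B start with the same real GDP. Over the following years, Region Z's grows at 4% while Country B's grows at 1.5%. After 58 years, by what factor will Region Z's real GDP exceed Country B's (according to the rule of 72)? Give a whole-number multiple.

around 4 times

Only the 2.5-point difference matters.
72/2.5 ≈ 28.80 years per doubling of the ratio; 58 years gives 2.01 doublings, so ≈ 4×.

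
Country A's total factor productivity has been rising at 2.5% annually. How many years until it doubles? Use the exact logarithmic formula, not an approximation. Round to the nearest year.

t = ln(2) / ln(1 + 0.025) = 0.6931 / 0.024693 ≈ 28.07.
≈ 28 years.

28 years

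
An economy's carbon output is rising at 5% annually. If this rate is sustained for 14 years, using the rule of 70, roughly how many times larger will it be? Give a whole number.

≈ 2 times

At 5% one doubling takes ≈ 14.00 years; 14 years is 1 of them, so ×2.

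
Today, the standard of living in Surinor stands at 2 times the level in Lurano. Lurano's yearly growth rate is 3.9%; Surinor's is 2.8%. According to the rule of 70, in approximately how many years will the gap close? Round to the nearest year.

What matters is the difference: 1.1 pp.
Rule of 70 on the gap: the ratio halves every 70/1.1 ≈ 63.64 years.
A 2 times gap closes after 1 halving: 1 × 63.64 ≈ 64 years.

approximately 64 years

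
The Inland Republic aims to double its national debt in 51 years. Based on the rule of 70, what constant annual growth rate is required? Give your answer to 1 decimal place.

70 / 51 ≈ 1.37, so about 1.4% a year.

approximately 1.4% a year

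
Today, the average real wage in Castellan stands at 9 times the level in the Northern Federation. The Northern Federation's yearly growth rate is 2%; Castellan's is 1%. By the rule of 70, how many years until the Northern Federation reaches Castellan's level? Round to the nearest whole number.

≈ 222 years

the Northern Federation gains on Castellan at 2% − 1% = 1 point a year.
At that relative rate the gap halves every 70/1 ≈ 70.00 years.
A 9 times gap takes log₂(9) ≈ 3.17 halvings to close: 3.17 × 70.00 ≈ 222 years.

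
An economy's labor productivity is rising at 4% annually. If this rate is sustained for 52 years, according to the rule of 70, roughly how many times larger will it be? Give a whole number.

8 times

Doubling time ≈ 70/4 = 17.50 years.
52/17.50 ≈ 3 doublings, so about 2^3 = 8×.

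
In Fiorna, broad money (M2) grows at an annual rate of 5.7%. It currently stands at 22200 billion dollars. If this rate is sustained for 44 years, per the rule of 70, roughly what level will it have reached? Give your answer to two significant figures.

roughly 270000 billion dollars

It doubles every 70/5.7 ≈ 12.28 years, so 44 years is 3.58 doublings.
2^3.58 ≈ 11.96; 22200 × 11.96 ≈ 270000 billion dollars.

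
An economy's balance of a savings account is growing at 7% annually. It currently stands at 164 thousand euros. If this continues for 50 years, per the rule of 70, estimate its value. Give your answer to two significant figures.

Doubling time ≈ 70/7 = 10.00 years.
50 years is 50/10.00 ≈ 5.00 doublings, a factor of 2^5.00 ≈ 32.00.
164 × 32.00 ≈ 5200 thousand euros.

roughly 5200 thousand euros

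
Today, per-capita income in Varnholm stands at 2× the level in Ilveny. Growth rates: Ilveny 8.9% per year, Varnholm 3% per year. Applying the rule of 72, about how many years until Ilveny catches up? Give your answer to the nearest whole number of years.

≈ 12 years

What matters is the difference: 5.9 pp.
Rule of 72 on the gap: the ratio halves every 72/5.9 ≈ 12.20 years.
A 2× gap closes after 1 halving: 1 × 12.20 ≈ 12 years.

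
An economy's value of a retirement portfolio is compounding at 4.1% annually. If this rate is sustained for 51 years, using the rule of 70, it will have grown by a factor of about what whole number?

At 4.1% one doubling takes ≈ 17.07 years; 51 years is 3 of them, so ×8.

about 8 times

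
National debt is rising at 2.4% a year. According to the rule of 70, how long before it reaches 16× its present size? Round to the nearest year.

about 117 years

One doubling takes 70/2.4 = 29.17 years.
Getting to 16× needs 4 doublings: 4 × 29.17 ≈ 117 years.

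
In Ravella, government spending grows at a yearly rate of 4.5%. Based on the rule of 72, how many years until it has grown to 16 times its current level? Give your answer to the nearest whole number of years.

One doubling takes 72/4.5 = 16.00 years.
16 = 2^4, so 4 doublings → 64 years.

about 64 years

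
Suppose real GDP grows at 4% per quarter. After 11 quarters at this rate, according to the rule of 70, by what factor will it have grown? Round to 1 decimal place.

Doubles every ≈ 17.50 quarters (70/4).
11 quarters is 0.63 doublings; 2^0.63 ≈ 1.5×.

1.5 times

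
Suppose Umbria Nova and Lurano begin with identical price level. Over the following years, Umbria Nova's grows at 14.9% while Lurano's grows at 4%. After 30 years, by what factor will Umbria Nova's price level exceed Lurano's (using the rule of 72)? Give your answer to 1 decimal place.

Only the 10.9-point difference matters.
72/10.9 ≈ 6.61 years per doubling of the ratio; 30 years gives 4.54 doublings, so ≈ 23.3×.

approximately 23.3 times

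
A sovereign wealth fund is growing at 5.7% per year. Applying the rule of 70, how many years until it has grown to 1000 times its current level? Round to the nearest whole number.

approximately 122 years

One doubling takes 70/5.7 = 12.28 years.
Reaching 1000× takes log₂(1000) ≈ 9.97 doublings.
9.97 × 12.28 ≈ 122 years.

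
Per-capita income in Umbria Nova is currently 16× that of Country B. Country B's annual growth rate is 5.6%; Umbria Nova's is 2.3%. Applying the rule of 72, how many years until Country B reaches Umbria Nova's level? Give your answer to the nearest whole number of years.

What matters is the difference: 3.3 pp.
Rule of 72 on the gap: the ratio halves every 72/3.3 ≈ 21.82 years.
A 16× gap closes after 4 halvings: 4 × 21.82 ≈ 87 years.

approximately 87 years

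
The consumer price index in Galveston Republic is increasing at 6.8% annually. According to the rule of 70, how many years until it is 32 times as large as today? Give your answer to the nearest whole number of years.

about 51 years

One doubling takes 70/6.8 = 10.29 years.
32 = 2^5, so 5 doublings → 51 years.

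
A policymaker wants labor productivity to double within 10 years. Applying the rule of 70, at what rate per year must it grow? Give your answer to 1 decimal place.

7.0%

70 / 10 ≈ 7.00, so about 7.0% per year.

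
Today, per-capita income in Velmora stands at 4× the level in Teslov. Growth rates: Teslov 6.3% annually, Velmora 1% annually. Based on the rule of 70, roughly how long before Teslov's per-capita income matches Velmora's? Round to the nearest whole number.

What matters is the difference: 5.3 pp.
Rule of 70 on the gap: the ratio halves every 70/5.3 ≈ 13.21 years.
A 4× gap closes after 2 halvings: 2 × 13.21 ≈ 26 years.

around 26 years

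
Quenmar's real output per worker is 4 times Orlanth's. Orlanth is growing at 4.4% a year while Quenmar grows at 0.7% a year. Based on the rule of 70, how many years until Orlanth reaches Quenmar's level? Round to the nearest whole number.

What matters is the difference: 3.7 pp.
Rule of 70 on the gap: the ratio halves every 70/3.7 ≈ 18.92 years.
A 4 times gap closes after 2 halvings: 2 × 18.92 ≈ 38 years.

38 years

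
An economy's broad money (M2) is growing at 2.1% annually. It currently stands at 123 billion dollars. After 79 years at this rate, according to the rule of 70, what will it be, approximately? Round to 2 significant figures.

approximately 640 billion dollars

It doubles every 70/2.1 ≈ 33.33 years, so 79 years is 2.37 doublings.
2^2.37 ≈ 5.17; 123 × 5.17 ≈ 640 billion dollars.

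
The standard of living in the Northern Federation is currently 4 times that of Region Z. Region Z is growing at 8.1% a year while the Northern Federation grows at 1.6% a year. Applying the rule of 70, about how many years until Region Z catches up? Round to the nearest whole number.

What matters is the difference: 6.5 pp.
Rule of 70 on the gap: the ratio halves every 70/6.5 ≈ 10.77 years.
A 4 times gap closes after 2 halvings: 2 × 10.77 ≈ 22 years.

roughly 22 years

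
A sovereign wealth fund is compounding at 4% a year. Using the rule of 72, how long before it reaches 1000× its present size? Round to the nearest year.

One doubling takes 72/4 = 18.00 years.
1000× is log₂ 1000 ≈ 9.97 doublings, so ≈ 9.97 × 18.00 = 179 years.

≈ 179 years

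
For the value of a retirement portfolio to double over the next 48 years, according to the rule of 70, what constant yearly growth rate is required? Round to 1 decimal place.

70 / 48 ≈ 1.46, so about 1.5% per year.

about 1.5% per year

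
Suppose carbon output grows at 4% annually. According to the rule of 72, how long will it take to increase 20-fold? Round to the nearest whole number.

One doubling takes 72/4 = 18.00 years.
20× is log₂ 20 ≈ 4.32 doublings, so ≈ 4.32 × 18.00 = 78 years.

about 78 years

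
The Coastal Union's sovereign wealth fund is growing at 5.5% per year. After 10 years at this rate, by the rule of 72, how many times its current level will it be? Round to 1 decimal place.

Doubling time ≈ 72/5.5 = 13.09 years.
10 years / 13.09 ≈ 0.76 doublings → factor 2^0.76 ≈ 1.7.

1.7 times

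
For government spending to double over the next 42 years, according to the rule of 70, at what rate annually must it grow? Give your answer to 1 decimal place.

about 1.7%

70 / 42 ≈ 1.67, so about 1.7% annually.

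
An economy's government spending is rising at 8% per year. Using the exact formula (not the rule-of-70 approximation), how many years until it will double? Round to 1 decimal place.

9.0 years

t = ln(2) / ln(1 + 0.08) = 0.6931 / 0.076961 ≈ 9.01.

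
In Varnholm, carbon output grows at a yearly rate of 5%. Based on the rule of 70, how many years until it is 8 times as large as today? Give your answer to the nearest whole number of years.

roughly 42 years

One doubling takes 70/5 = 14.00 years.
8× is 3 doublings, so 3 × 14.00 ≈ 42 years.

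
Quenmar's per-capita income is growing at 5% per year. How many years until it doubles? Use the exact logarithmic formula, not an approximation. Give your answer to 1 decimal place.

t = ln(2) / ln(1 + 0.05) = 0.6931 / 0.048790 ≈ 14.21.

14.2 years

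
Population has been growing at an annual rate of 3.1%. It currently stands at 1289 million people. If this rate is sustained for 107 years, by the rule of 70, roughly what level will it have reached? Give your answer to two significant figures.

Doubling time ≈ 70/3.1 = 22.58 years.
107 years is 107/22.58 ≈ 4.74 doublings, a factor of 2^4.74 ≈ 26.72.
1289 × 26.72 ≈ 34000 million people.

roughly 34000 million people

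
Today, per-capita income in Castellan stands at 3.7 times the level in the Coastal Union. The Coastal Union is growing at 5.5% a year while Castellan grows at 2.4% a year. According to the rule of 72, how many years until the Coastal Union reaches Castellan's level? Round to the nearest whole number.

the Coastal Union gains on Castellan at 5.5% − 2.4% = 3.1 points a year.
At that relative rate the gap halves every 72/3.1 ≈ 23.23 years.
A 3.7 times gap takes log₂(3.7) ≈ 1.89 halvings to close: 1.89 × 23.23 ≈ 44 years.

about 44 years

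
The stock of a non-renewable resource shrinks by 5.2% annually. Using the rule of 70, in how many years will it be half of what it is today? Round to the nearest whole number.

Halving time ≈ 70 / 5.2 = 13.46 → 13 years.

approximately 13 years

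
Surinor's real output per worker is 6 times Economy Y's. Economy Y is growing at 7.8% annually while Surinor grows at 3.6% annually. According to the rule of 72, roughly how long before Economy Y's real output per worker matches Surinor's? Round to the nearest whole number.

approximately 44 years

The growth-rate gap is 7.8% − 3.6% = 4.2 percentage points.
So the ratio between them halves every 72/4.2 ≈ 17.14 years.
A 6 times gap takes log₂(6) ≈ 2.58 halvings to close: 2.58 × 17.14 ≈ 44 years.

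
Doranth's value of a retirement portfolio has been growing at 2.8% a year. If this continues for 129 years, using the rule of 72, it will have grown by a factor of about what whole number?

At 2.8% one doubling takes ≈ 25.71 years; 129 years is 5 of them, so ×32.

about 32 times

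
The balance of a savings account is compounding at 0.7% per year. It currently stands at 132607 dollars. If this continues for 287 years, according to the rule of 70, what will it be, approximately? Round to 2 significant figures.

Doubling time ≈ 70/0.7 = 100.00 years.
287 years is 287/100.00 ≈ 2.87 doublings, a factor of 2^2.87 ≈ 7.31.
132607 × 7.31 ≈ 970000 dollars.

around 970000 dollars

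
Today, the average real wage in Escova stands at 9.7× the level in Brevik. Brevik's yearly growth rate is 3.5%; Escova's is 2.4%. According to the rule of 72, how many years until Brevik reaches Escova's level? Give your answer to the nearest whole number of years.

about 215 years

The growth-rate gap is 3.5% − 2.4% = 1.1 percentage points.
So the ratio between them halves every 72/1.1 ≈ 65.45 years.
A 9.7× gap takes log₂(9.7) ≈ 3.28 halvings to close: 3.28 × 65.45 ≈ 215 years.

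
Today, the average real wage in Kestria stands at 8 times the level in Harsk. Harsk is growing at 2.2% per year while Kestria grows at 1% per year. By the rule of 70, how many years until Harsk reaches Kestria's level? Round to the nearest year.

What matters is the difference: 1.2 pp.
Rule of 70 on the gap: the ratio halves every 70/1.2 ≈ 58.33 years.
An 8 times gap closes after 3 halvings: 3 × 58.33 ≈ 175 years.

around 175 years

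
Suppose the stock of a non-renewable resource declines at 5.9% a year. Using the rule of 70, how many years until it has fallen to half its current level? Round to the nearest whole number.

≈ 12 years

Falling at 5.9%, it halves about every 70/5.9 = 11.86 years.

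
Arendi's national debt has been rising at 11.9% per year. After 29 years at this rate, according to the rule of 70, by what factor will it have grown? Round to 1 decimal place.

Doubling time ≈ 70/11.9 = 5.88 years.
29 years / 5.88 ≈ 4.93 doublings → factor 2^4.93 ≈ 30.5.

roughly 30.5 times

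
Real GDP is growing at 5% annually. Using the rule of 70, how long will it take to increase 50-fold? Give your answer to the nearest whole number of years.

approximately 79 years

One doubling takes 70/5 = 14.00 years.
Reaching 50× takes log₂(50) ≈ 5.64 doublings.
5.64 × 14.00 ≈ 79 years.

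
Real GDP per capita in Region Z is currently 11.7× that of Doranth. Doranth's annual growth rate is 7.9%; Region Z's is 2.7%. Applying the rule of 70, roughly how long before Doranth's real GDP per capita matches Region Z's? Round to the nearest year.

Doranth gains on Region Z at 7.9% − 2.7% = 5.2 points a year.
At that relative rate the gap halves every 70/5.2 ≈ 13.46 years.
An 11.7× gap takes log₂(11.7) ≈ 3.55 halvings to close: 3.55 × 13.46 ≈ 48 years.

approximately 48 years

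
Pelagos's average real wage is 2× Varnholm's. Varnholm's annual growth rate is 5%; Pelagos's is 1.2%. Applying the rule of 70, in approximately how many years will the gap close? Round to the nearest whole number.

roughly 18 years

The growth-rate gap is 5% − 1.2% = 3.8 percentage points.
So the ratio between them halves every 70/3.8 ≈ 18.42 years.
A 2× gap closes after 1 halving: 1 × 18.42 ≈ 18 years.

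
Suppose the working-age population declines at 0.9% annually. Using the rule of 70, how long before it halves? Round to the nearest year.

about 78 years

Halving time ≈ 70 / 0.9 = 77.78 → 78 years.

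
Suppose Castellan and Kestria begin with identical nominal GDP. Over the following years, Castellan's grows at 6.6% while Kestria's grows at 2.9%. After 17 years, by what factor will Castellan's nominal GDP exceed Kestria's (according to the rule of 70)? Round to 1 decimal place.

≈ 1.9 times

Rate gap = 6.6% − 2.9% = 3.7 points.
The ratio doubles every 70/3.7 ≈ 18.92 years.
17/18.92 ≈ 0.90 doublings → ratio ≈ 2^0.90 ≈ 1.9.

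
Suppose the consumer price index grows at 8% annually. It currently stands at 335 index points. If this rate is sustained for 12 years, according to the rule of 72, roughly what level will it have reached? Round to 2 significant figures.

It doubles every 72/8 ≈ 9.00 years, so 12 years is 1.33 doublings.
2^1.33 ≈ 2.51; 335 × 2.51 ≈ 840 index points.

≈ 840 index points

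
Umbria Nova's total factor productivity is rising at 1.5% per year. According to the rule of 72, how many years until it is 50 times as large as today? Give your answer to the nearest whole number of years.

Doubling time ≈ 72/1.5 = 48.00 years.
50× is log₂ 50 ≈ 5.64 doublings, so ≈ 5.64 × 48.00 = 271 years.

roughly 271 years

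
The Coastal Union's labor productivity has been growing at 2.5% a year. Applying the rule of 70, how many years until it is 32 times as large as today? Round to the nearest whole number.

approximately 140 years

Doubling time ≈ 70/2.5 = 28.00 years.
32 = 2^5, so 5 doublings → 140 years.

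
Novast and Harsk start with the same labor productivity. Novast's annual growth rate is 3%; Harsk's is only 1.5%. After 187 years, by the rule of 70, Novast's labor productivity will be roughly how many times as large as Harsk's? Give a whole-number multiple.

around 16 times

Novast pulls ahead at 1.5 pp per year, so the ratio doubles every 70/1.5 ≈ 46.67 years.
In 187 years that's 4.01 doublings: 2^4.01 ≈ 16.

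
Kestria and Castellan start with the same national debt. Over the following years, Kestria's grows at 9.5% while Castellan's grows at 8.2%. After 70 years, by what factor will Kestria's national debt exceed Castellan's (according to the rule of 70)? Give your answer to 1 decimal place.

roughly 2.5 times

Only the 1.3-point difference matters.
70/1.3 ≈ 53.85 years per doubling of the ratio; 70 years gives 1.30 doublings, so ≈ 2.5×.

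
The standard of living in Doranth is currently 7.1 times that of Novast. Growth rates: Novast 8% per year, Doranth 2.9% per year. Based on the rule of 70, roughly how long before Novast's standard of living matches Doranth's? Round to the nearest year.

Novast gains on Doranth at 8% − 2.9% = 5.1 points a year.
At that relative rate the gap halves every 70/5.1 ≈ 13.73 years.
A 7.1 times gap takes log₂(7.1) ≈ 2.83 halvings to close: 2.83 × 13.73 ≈ 39 years.

39 years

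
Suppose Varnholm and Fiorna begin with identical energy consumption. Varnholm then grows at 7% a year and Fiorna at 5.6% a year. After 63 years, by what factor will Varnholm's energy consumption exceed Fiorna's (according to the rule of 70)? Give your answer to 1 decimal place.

about 2.4 times

Rate gap = 7% − 5.6% = 1.4 points.
The ratio doubles every 70/1.4 ≈ 50.00 years.
63/50.00 ≈ 1.26 doublings → ratio ≈ 2^1.26 ≈ 2.4.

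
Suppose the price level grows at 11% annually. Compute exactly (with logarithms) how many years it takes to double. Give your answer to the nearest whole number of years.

7 years

t = ln(2) / ln(1 + 0.11) = 0.6931 / 0.104360 ≈ 6.64.
≈ 7 years.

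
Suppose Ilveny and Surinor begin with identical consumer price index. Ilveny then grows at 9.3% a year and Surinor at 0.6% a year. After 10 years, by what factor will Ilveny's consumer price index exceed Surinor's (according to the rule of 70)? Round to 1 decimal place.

2.4 times

Ilveny pulls ahead at 8.7 pp per year, so the ratio doubles every 70/8.7 ≈ 8.05 years.
In 10 years that's 1.24 doublings: 2^1.24 ≈ 2.4.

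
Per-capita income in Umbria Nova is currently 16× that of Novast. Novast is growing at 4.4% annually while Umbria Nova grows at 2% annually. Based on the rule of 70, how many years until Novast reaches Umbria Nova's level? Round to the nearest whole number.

approximately 117 years

The growth-rate gap is 4.4% − 2% = 2.4 percentage points.
So the ratio between them halves every 70/2.4 ≈ 29.17 years.
A 16× gap closes after 4 halvings: 4 × 29.17 ≈ 117 years.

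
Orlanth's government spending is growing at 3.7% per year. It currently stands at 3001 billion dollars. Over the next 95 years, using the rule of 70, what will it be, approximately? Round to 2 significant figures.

97000 billion dollars

It doubles every 70/3.7 ≈ 18.92 years, so 95 years is 5.02 doublings.
2^5.02 ≈ 32.45; 3001 × 32.45 ≈ 97000 billion dollars.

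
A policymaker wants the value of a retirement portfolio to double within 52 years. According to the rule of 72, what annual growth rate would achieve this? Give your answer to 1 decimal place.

about 1.4% a year

72 / 52 ≈ 1.38, so about 1.4% a year.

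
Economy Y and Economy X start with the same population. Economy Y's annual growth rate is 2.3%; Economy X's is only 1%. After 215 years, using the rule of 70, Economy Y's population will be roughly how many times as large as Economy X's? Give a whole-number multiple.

about 16 times

Rate gap = 2.3% − 1% = 1.3 points.
The ratio doubles every 70/1.3 ≈ 53.85 years.
215/53.85 ≈ 3.99 doublings → ratio ≈ 2^3.99 ≈ 16.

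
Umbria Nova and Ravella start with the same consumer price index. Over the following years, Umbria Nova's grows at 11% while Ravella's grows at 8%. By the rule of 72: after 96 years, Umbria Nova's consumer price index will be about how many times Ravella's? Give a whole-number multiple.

≈ 16 times

Rate gap = 11% − 8% = 3 points.
The ratio doubles every 72/3 ≈ 24.00 years.
96/24.00 ≈ 4.00 doublings → ratio ≈ 2^4.00 ≈ 16.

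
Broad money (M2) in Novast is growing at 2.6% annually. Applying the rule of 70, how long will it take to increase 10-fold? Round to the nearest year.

Doubling time ≈ 70/2.6 = 26.92 years.
10× is log₂ 10 ≈ 3.32 doublings, so ≈ 3.32 × 26.92 = 89 years.

approximately 89 years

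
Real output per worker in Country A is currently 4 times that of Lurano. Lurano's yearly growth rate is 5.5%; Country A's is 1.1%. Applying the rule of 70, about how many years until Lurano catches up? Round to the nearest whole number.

Lurano gains on Country A at 5.5% − 1.1% = 4.4 points a year.
At that relative rate the gap halves every 70/4.4 ≈ 15.91 years.
A 4 times gap closes after 2 halvings: 2 × 15.91 ≈ 32 years.

roughly 32 years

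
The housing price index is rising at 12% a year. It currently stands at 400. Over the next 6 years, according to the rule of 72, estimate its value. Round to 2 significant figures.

Doubling time ≈ 72/12 = 6.00 years.
6 years is 6/6.00 ≈ 1.00 doublings, a factor of 2^1.00 ≈ 2.00.
400 × 2.00 ≈ 800.

about 800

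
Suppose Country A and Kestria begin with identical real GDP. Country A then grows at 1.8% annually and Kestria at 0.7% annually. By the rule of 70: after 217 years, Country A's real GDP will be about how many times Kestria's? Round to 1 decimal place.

Country A pulls ahead at 1.1 pp per year, so the ratio doubles every 70/1.1 ≈ 63.64 years.
In 217 years that's 3.41 doublings: 2^3.41 ≈ 10.6.

about 10.6 times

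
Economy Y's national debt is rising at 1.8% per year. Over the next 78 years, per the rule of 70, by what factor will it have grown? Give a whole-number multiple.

At 1.8% one doubling takes ≈ 38.89 years; 78 years is 2 of them, so ×4.

roughly 4 times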